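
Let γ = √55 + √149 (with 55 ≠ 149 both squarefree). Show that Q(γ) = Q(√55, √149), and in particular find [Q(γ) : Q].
[Q(γ) : Q] = 4 (equivalently, Q(γ) = Q(√55, √149))

Obviously Q(γ) ⊆ Q(√55, √149), and [Q(√55, √149):Q] = 4 (since 55, 149 are distinct squarefree integers > 1 with 8195 not a perfect square). To show equality we compute the minimal polynomial of γ. From γ = √55 + √149: γ^2 = 55 + 2√(8195) + 149 = 204 + 2√(8195), so γ^2 - 204 = 2√(8195); squaring, (γ^2 - 204)^2 = 4·8195, i.e. γ^4 - 408γ^2 + 41616 - 32780 = 0, i.e. γ^4 - 408γ^2 + 8836 = 0. So γ is a root of x^4 - 408x^2 + 8836. This polynomial is irreducible over Q: it has no rational root (each ±√55 ± √149 is irrational), and any factorization into two quadratics over Q would force √(8195) ∈ Q (pairing opposite roots) or √55, √149 ∈ Q (other pairings), all impossible. Hence [Q(γ):Q] = 4 = [Q(√55, √149):Q], so Q(γ) = Q(√55, √149).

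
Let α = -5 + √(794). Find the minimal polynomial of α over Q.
m_α(x) = x^2 + 10x - 769

From α + 5 = √(794), squaring gives (α + 5)^2 = 794, i.e. α^2 + 10α + 25 = 794, so α^2 + 10α - 769 = 0. The discriminant of x^2 + 10x - 769 is (10)^2 - 4·(-769) = 100 + 3076 = 3176, and 4·(794) is not a perfect square in Q since 794 is squarefree and ≠ 1. Hence x^2 + 10x - 769 is irreducible over Q and is the minimal polynomial of α.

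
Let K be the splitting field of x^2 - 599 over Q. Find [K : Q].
[K : Q] = 2

f(x) = x^2 - 599 factors as (x - √599)(x + √599). The splitting field is K = Q(√599). Since 599 is squarefree and > 1, it is not a perfect square, so x^2 - 599 is irreducible over Q and [Q(√599) : Q] = 2. Hence [K : Q] = 2.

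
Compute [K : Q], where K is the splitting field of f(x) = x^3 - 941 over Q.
[K : Q] = 6

The roots of x^3 - 941 are ∛941, ω∛941, ω^2∛941 where ω = e^(2πi/3) is a primitive cube root of unity, so K = Q(∛941, ω). Now [Q(∛941):Q] = 3 (since 941 is not a perfect cube, x^3 - 941 is irreducible) and [Q(ω):Q] = 2. Both 2 and 3 divide [K:Q], and [K:Q] ≤ 3·2 = 6, so [K:Q] = 6. (Equivalently: Q(∛941) ⊂ R but ω ∉ R, so [K : Q(∛941)] = 2.)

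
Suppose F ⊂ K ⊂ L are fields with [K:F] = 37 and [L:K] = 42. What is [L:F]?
[L:F] = 1554

The tower law says that for any tower of field extensions F ⊂ K ⊂ L with finite degrees, [L:F] = [L:K] · [K:F]. Here this gives [L:F] = 42 · 37 = 1554.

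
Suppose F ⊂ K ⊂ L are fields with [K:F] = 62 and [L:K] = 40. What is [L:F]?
[L:F] = 2480

The tower law says that for any tower of field extensions F ⊂ K ⊂ L with finite degrees, [L:F] = [L:K] · [K:F]. Here this gives [L:F] = 40 · 62 = 2480.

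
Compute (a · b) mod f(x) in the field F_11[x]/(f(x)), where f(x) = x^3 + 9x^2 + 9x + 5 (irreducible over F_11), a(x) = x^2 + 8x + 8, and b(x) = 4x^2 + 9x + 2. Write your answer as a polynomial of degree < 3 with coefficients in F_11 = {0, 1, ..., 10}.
a · b ≡ 3x^2 + x + 2 (mod f(x))

Multiply in F_11[x]: a(x)·b(x) = (x^2 + 8x + 8)·(4x^2 + 9x + 2) = 4x^4 + 8x^3 + 7x^2 + 5. This has degree ≥ 3, so divide by f(x) over F_11: 4x^4 + 8x^3 + 7x^2 + 5 = (4x + 5)·(x^3 + 9x^2 + 9x + 5) + (3x^2 + x + 2). Hence a·b ≡ 3x^2 + x + 2 (mod f). (F_11[x]/(f) is a field with 11^3 = 1331 elements since f is irreducible of degree 3.)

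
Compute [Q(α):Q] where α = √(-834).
[Q(α):Q] = 2

[Q(α):Q] equals the degree of the minimal polynomial of α. Here α^2 = -834 and x^2 + 834 is irreducible (d = -834 is squarefree, ≠ 1, hence not a square), so deg(m_α) = 2. Thus [Q(α):Q] = 2.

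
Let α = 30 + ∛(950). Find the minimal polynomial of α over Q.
m_α(x) = x^3 - 90x^2 + 2700x - 27950

Set β = α - 30 = ∛(950), so β^3 = 950. Then (α - 30)^3 - 950 = 0, i.e. α is a root of g(x) = (x - 30)^3 - 950 = x^3 - 90x^2 + 2700x - 27950. Since g(x) = h(x - 30) where h(x) = x^3 - 950, and h is irreducible over Q (because 950 is not a perfect cube, so h has no rational root, and a monic cubic with no rational root is irreducible), g is also irreducible (irreducibility is preserved under the substitution x → x - 30). Hence m_α(x) = x^3 - 90x^2 + 2700x - 27950.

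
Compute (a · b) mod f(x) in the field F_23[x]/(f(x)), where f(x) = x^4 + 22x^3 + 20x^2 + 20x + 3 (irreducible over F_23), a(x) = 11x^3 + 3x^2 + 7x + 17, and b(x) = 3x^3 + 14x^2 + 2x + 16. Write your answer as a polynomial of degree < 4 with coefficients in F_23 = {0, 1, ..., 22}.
a · b ≡ 18x^3 + 20x^2 + 8x + 6 (mod f(x))

Multiply in F_23[x]: a(x)·b(x) = (11x^3 + 3x^2 + 7x + 17)·(3x^3 + 14x^2 + 2x + 16) = 10x^6 + 2x^5 + 16x^4 + 9x^3 + x^2 + 8x + 19. This has degree ≥ 4, so divide by f(x) over F_23: 10x^6 + 2x^5 + 16x^4 + 9x^3 + x^2 + 8x + 19 = (10x^2 + 12x + 12)·(x^4 + 22x^3 + 20x^2 + 20x + 3) + (18x^3 + 20x^2 + 8x + 6). Hence a·b ≡ 18x^3 + 20x^2 + 8x + 6 (mod f). (F_23[x]/(f) is a field with 23^4 = 279841 elements since f is irreducible of degree 4.)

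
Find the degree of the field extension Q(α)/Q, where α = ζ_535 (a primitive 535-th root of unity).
[Q(α):Q] = 424

The minimal polynomial of ζ_535 over Q is the 535-th cyclotomic polynomial Φ_535(x), which is irreducible over Q and has degree φ(535) = 424. Hence [Q(α):Q] = φ(535) = 424.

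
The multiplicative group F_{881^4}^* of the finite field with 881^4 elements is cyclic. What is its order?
|F_{881^4}^*| = 602425897920

F_{881^4} has 881^4 = 602425897921 elements; its multiplicative group consists of all nonzero elements, so |F_{881^4}^*| = 602425897921 - 1 = 602425897920. (It is cyclic since any finite subgroup of the multiplicative group of a field is cyclic.)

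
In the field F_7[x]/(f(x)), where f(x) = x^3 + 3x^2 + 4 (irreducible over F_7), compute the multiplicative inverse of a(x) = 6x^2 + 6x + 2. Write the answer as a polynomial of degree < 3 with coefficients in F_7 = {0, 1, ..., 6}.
a(x)^(-1) ≡ x + 2 (mod f(x))

Since f is irreducible over F_7, F_7[x]/(f) is a field and a(x) ≠ 0 has an inverse. Apply the extended Euclidean algorithm to f(x) and a(x) in F_7[x]: f(x) = (6x + 5)·a(x) + (1). The last nonzero remainder is the constant 1 = gcd(f, a) in F_7. Back-substituting through the division chain expresses 1 = s(x)·a(x) + t(x)·f(x) with s(x) ≡ x + 2 (mod f), so a(x)^(-1) ≡ s(x) = x + 2 (mod f). Check: (6x^2 + 6x + 2)·(x + 2) = 6x^3 + 4x^2 + 4 ≡ 1 (mod x^3 + 3x^2 + 4).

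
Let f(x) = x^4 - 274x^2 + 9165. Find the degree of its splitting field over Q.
[K : Q] = 4

Solving the quadratic in x^2: x^2 = (274 ± √(274^2 - 4·9165))/2 = (274 ± √38416)/2 = (274 ± 196)/2, giving x^2 = 235 or x^2 = 39. So f(x) = (x^2 - 235)(x^2 - 39) and the roots of f are ±√235, ±√39. Hence the splitting field is K = Q(√235, √39). Since 235 and 39 are distinct squarefree integers > 1, their product 9165 is not a perfect square, so √39 ∉ Q(√235). By the tower law [K:Q] = [Q(√235,√39):Q(√235)] · [Q(√235):Q] = 2 · 2 = 4.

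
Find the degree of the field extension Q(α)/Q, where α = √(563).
[Q(α):Q] = 2

[Q(α):Q] equals the degree of the minimal polynomial of α. Here α^2 = 563 and x^2 - 563 is irreducible (d = 563 is squarefree, ≠ 1, hence not a square), so deg(m_α) = 2. Thus [Q(α):Q] = 2.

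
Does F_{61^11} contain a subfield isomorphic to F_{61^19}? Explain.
No: F_{61^19} is not a subfield of F_{61^11}

F_{p^m} embeds in F_{p^n} iff m | n. Here 19 ∤ 11 (since 11 = 0·19 + 11 with remainder 11 ≠ 0), so F_{61^19} is not a subfield of F_{61^11}. Equivalently: if it were, the tower law would give 19 = [F_{61^19}:F_61] dividing [F_{61^11}:F_61] = 11, contradiction.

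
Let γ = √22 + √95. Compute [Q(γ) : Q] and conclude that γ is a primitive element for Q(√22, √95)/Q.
[Q(γ) : Q] = 4 (equivalently, Q(γ) = Q(√22, √95))

Obviously Q(γ) ⊆ Q(√22, √95), and [Q(√22, √95):Q] = 4 (since 22, 95 are distinct squarefree integers > 1 with 2090 not a perfect square). To show equality we compute the minimal polynomial of γ. From γ = √22 + √95: γ^2 = 22 + 2√(2090) + 95 = 117 + 2√(2090), so γ^2 - 117 = 2√(2090); squaring, (γ^2 - 117)^2 = 4·2090, i.e. γ^4 - 234γ^2 + 13689 - 8360 = 0, i.e. γ^4 - 234γ^2 + 5329 = 0. So γ is a root of x^4 - 234x^2 + 5329. This polynomial is irreducible over Q: it has no rational root (each ±√22 ± √95 is irrational), and any factorization into two quadratics over Q would force √(2090) ∈ Q (pairing opposite roots) or √22, √95 ∈ Q (other pairings), all impossible. Hence [Q(γ):Q] = 4 = [Q(√22, √95):Q], so Q(γ) = Q(√22, √95).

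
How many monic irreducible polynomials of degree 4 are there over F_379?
There are 5158148310 monic irreducible polynomials of degree 4 over F_379

Each element of F_{379^4} that lies in no proper subfield is a root of exactly one monic irreducible of degree 4 over F_379, and each such polynomial has 4 distinct roots in F_{379^4}. By Möbius inversion the count is N_379(4) = (1/4) Σ_{d|4} μ(4/d) · 379^d = (1/4)(μ(4)·379^1 + μ(2)·379^2 + μ(1)·379^4) = 20632593240/4 = 5158148310.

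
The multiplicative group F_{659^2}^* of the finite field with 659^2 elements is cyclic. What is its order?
|F_{659^2}^*| = 434280

F_{659^2} has 659^2 = 434281 elements; its multiplicative group consists of all nonzero elements, so |F_{659^2}^*| = 434281 - 1 = 434280. (It is cyclic since any finite subgroup of the multiplicative group of a field is cyclic.)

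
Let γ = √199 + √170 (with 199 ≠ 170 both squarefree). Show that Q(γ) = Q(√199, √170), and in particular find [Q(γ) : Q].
[Q(γ) : Q] = 4 (equivalently, Q(γ) = Q(√199, √170))

Obviously Q(γ) ⊆ Q(√199, √170), and [Q(√199, √170):Q] = 4 (since 199, 170 are distinct squarefree integers > 1 with 33830 not a perfect square). To show equality we compute the minimal polynomial of γ. From γ = √199 + √170: γ^2 = 199 + 2√(33830) + 170 = 369 + 2√(33830), so γ^2 - 369 = 2√(33830); squaring, (γ^2 - 369)^2 = 4·33830, i.e. γ^4 - 738γ^2 + 136161 - 135320 = 0, i.e. γ^4 - 738γ^2 + 841 = 0. So γ is a root of x^4 - 738x^2 + 841. This polynomial is irreducible over Q: it has no rational root (each ±√199 ± √170 is irrational), and any factorization into two quadratics over Q would force √(33830) ∈ Q (pairing opposite roots) or √199, √170 ∈ Q (other pairings), all impossible. Hence [Q(γ):Q] = 4 = [Q(√199, √170):Q], so Q(γ) = Q(√199, √170).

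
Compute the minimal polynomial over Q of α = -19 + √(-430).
m_α(x) = x^2 + 38x + 791

From α + 19 = √(-430), squaring gives (α + 19)^2 = -430, i.e. α^2 + 38α + 361 = -430, so α^2 + 38α + 791 = 0. The discriminant of x^2 + 38x + 791 is (38)^2 - 4·(791) = 1444 - 3164 = -1720, and 4·(-430) is not a perfect square in Q since -430 is squarefree and ≠ 1. Hence x^2 + 38x + 791 is irreducible over Q and is the minimal polynomial of α.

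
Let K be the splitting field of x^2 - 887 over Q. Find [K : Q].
[K : Q] = 2

f(x) = x^2 - 887 factors as (x - √887)(x + √887). The splitting field is K = Q(√887). Since 887 is squarefree and > 1, it is not a perfect square, so x^2 - 887 is irreducible over Q and [Q(√887) : Q] = 2. Hence [K : Q] = 2.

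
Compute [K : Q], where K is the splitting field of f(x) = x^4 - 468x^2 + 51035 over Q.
[K : Q] = 4

Solving the quadratic in x^2: x^2 = (468 ± √(468^2 - 4·51035))/2 = (468 ± √14884)/2 = (468 ± 122)/2, giving x^2 = 173 or x^2 = 295. So f(x) = (x^2 - 173)(x^2 - 295) and the roots of f are ±√173, ±√295. Hence the splitting field is K = Q(√173, √295). Since 173 and 295 are distinct squarefree integers > 1, their product 51035 is not a perfect square, so √295 ∉ Q(√173). By the tower law [K:Q] = [Q(√173,√295):Q(√173)] · [Q(√173):Q] = 2 · 2 = 4.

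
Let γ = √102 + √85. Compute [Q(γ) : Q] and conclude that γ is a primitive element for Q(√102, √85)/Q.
[Q(γ) : Q] = 4 (equivalently, Q(γ) = Q(√102, √85))

Obviously Q(γ) ⊆ Q(√102, √85), and [Q(√102, √85):Q] = 4 (since 102, 85 are distinct squarefree integers > 1 with 8670 not a perfect square). To show equality we compute the minimal polynomial of γ. From γ = √102 + √85: γ^2 = 102 + 2√(8670) + 85 = 187 + 2√(8670), so γ^2 - 187 = 2√(8670); squaring, (γ^2 - 187)^2 = 4·8670, i.e. γ^4 - 374γ^2 + 34969 - 34680 = 0, i.e. γ^4 - 374γ^2 + 289 = 0. So γ is a root of x^4 - 374x^2 + 289. This polynomial is irreducible over Q: it has no rational root (each ±√102 ± √85 is irrational), and any factorization into two quadratics over Q would force √(8670) ∈ Q (pairing opposite roots) or √102, √85 ∈ Q (other pairings), all impossible. Hence [Q(γ):Q] = 4 = [Q(√102, √85):Q], so Q(γ) = Q(√102, √85).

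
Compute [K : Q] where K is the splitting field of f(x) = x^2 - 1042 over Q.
[K : Q] = 2

f(x) = x^2 - 1042 factors as (x - √1042)(x + √1042). The splitting field is K = Q(√1042). Since 1042 is squarefree and > 1, it is not a perfect square, so x^2 - 1042 is irreducible over Q and [Q(√1042) : Q] = 2. Hence [K : Q] = 2.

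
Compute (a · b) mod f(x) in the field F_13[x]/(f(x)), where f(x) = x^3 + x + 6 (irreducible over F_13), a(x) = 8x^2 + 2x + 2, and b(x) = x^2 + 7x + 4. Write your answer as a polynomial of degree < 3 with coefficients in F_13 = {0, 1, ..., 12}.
a · b ≡ x^2 + 7x + 11 (mod f(x))

Multiply in F_13[x]: a(x)·b(x) = (8x^2 + 2x + 2)·(x^2 + 7x + 4) = 8x^4 + 6x^3 + 9x^2 + 9x + 8. This has degree ≥ 3, so divide by f(x) over F_13: 8x^4 + 6x^3 + 9x^2 + 9x + 8 = (8x + 6)·(x^3 + x + 6) + (x^2 + 7x + 11). Hence a·b ≡ x^2 + 7x + 11 (mod f). (F_13[x]/(f) is a field with 13^3 = 2197 elements since f is irreducible of degree 3.)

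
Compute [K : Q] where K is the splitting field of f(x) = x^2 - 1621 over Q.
[K : Q] = 2

f(x) = x^2 - 1621 factors as (x - √1621)(x + √1621). The splitting field is K = Q(√1621). Since 1621 is squarefree and > 1, it is not a perfect square, so x^2 - 1621 is irreducible over Q and [Q(√1621) : Q] = 2. Hence [K : Q] = 2.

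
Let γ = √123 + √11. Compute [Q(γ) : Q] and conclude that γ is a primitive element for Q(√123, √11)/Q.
[Q(γ) : Q] = 4 (equivalently, Q(γ) = Q(√123, √11))

Obviously Q(γ) ⊆ Q(√123, √11), and [Q(√123, √11):Q] = 4 (since 123, 11 are distinct squarefree integers > 1 with 1353 not a perfect square). To show equality we compute the minimal polynomial of γ. From γ = √123 + √11: γ^2 = 123 + 2√(1353) + 11 = 134 + 2√(1353), so γ^2 - 134 = 2√(1353); squaring, (γ^2 - 134)^2 = 4·1353, i.e. γ^4 - 268γ^2 + 17956 - 5412 = 0, i.e. γ^4 - 268γ^2 + 12544 = 0. So γ is a root of x^4 - 268x^2 + 12544. This polynomial is irreducible over Q: it has no rational root (each ±√123 ± √11 is irrational), and any factorization into two quadratics over Q would force √(1353) ∈ Q (pairing opposite roots) or √123, √11 ∈ Q (other pairings), all impossible. Hence [Q(γ):Q] = 4 = [Q(√123, √11):Q], so Q(γ) = Q(√123, √11).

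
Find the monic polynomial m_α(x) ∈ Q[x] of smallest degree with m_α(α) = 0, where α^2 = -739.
m_α(x) = x^2 + 739

α satisfies α^2 + 739 = 0, so x^2 + 739 annihilates α. Since d = -739 is squarefree and ≠ 1, it is not a perfect square in Q, so x^2 + 739 has no rational root and is therefore irreducible over Q (a degree-2 polynomial over a field is irreducible iff it has no root). Hence m_α(x) = x^2 + 739.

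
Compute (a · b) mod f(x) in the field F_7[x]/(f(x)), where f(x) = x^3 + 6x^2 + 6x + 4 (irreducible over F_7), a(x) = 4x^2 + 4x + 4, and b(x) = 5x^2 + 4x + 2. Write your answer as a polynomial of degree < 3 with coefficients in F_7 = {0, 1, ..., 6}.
a · b ≡ x^2 + 1 (mod f(x))

Multiply in F_7[x]: a(x)·b(x) = (4x^2 + 4x + 4)·(5x^2 + 4x + 2) = 6x^4 + x^3 + 2x^2 + 3x + 1. This has degree ≥ 3, so divide by f(x) over F_7: 6x^4 + x^3 + 2x^2 + 3x + 1 = (6x)·(x^3 + 6x^2 + 6x + 4) + (x^2 + 1). Hence a·b ≡ x^2 + 1 (mod f). (F_7[x]/(f) is a field with 7^3 = 343 elements since f is irreducible of degree 3.)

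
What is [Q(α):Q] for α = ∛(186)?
[Q(α):Q] = 3

The minimal polynomial of α is x^3 - 186, irreducible over Q since 186 is not a perfect cube (so x^3 - 186 has no rational root). Hence [Q(α):Q] = deg(m_α) = 3.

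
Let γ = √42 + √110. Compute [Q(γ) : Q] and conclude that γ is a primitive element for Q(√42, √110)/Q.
[Q(γ) : Q] = 4 (equivalently, Q(γ) = Q(√42, √110))

Obviously Q(γ) ⊆ Q(√42, √110), and [Q(√42, √110):Q] = 4 (since 42, 110 are distinct squarefree integers > 1 with 4620 not a perfect square). To show equality we compute the minimal polynomial of γ. From γ = √42 + √110: γ^2 = 42 + 2√(4620) + 110 = 152 + 2√(4620), so γ^2 - 152 = 2√(4620); squaring, (γ^2 - 152)^2 = 4·4620, i.e. γ^4 - 304γ^2 + 23104 - 18480 = 0, i.e. γ^4 - 304γ^2 + 4624 = 0. So γ is a root of x^4 - 304x^2 + 4624. This polynomial is irreducible over Q: it has no rational root (each ±√42 ± √110 is irrational), and any factorization into two quadratics over Q would force √(4620) ∈ Q (pairing opposite roots) or √42, √110 ∈ Q (other pairings), all impossible. Hence [Q(γ):Q] = 4 = [Q(√42, √110):Q], so Q(γ) = Q(√42, √110).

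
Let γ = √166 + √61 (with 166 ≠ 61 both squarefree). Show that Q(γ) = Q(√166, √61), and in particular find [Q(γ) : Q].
[Q(γ) : Q] = 4 (equivalently, Q(γ) = Q(√166, √61))

Obviously Q(γ) ⊆ Q(√166, √61), and [Q(√166, √61):Q] = 4 (since 166, 61 are distinct squarefree integers > 1 with 10126 not a perfect square). To show equality we compute the minimal polynomial of γ. From γ = √166 + √61: γ^2 = 166 + 2√(10126) + 61 = 227 + 2√(10126), so γ^2 - 227 = 2√(10126); squaring, (γ^2 - 227)^2 = 4·10126, i.e. γ^4 - 454γ^2 + 51529 - 40504 = 0, i.e. γ^4 - 454γ^2 + 11025 = 0. So γ is a root of x^4 - 454x^2 + 11025. This polynomial is irreducible over Q: it has no rational root (each ±√166 ± √61 is irrational), and any factorization into two quadratics over Q would force √(10126) ∈ Q (pairing opposite roots) or √166, √61 ∈ Q (other pairings), all impossible. Hence [Q(γ):Q] = 4 = [Q(√166, √61):Q], so Q(γ) = Q(√166, √61).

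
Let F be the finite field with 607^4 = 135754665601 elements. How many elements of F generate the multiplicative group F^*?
There are φ(135754665600) = 33951744000 primitive elements

F_q^* is cyclic of order q - 1 = 135754665600. A cyclic group of order m has exactly φ(m) generators. Here m = 135754665600 = 2^7 · 3 · 5^2 · 19 · 101 · 7369, so the number of primitive elements is φ(135754665600) = 33951744000.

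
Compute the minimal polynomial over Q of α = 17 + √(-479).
m_α(x) = x^2 - 34x + 768

From α - 17 = √(-479), squaring gives (α - 17)^2 = -479, i.e. α^2 - 34α + 289 = -479, so α^2 - 34α + 768 = 0. The discriminant of x^2 - 34x + 768 is (-34)^2 - 4·(768) = 1156 - 3072 = -1916, and 4·(-479) is not a perfect square in Q since -479 is squarefree and ≠ 1. Hence x^2 - 34x + 768 is irreducible over Q and is the minimal polynomial of α.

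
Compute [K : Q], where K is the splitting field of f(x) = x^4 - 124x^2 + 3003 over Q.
[K : Q] = 4

Solving the quadratic in x^2: x^2 = (124 ± √(124^2 - 4·3003))/2 = (124 ± √3364)/2 = (124 ± 58)/2, giving x^2 = 33 or x^2 = 91. So f(x) = (x^2 - 33)(x^2 - 91) and the roots of f are ±√33, ±√91. Hence the splitting field is K = Q(√33, √91). Since 33 and 91 are distinct squarefree integers > 1, their product 3003 is not a perfect square, so √91 ∉ Q(√33). By the tower law [K:Q] = [Q(√33,√91):Q(√33)] · [Q(√33):Q] = 2 · 2 = 4.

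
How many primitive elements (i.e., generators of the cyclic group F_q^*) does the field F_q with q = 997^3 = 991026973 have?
There are φ(991026972) = 291185280 primitive elements

F_q^* is cyclic of order q - 1 = 991026972. A cyclic group of order m has exactly φ(m) generators. Here m = 991026972 = 2^2 · 3^2 · 13 · 31 · 83 · 823, so the number of primitive elements is φ(991026972) = 291185280.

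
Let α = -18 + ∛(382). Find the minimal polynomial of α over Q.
m_α(x) = x^3 + 54x^2 + 972x + 5450

Set β = α + 18 = ∛(382), so β^3 = 382. Then (α + 18)^3 - 382 = 0, i.e. α is a root of g(x) = (x + 18)^3 - 382 = x^3 + 54x^2 + 972x + 5450. Since g(x) = h(x + 18) where h(x) = x^3 - 382, and h is irreducible over Q (because 382 is not a perfect cube, so h has no rational root, and a monic cubic with no rational root is irreducible), g is also irreducible (irreducibility is preserved under the substitution x → x + 18). Hence m_α(x) = x^3 + 54x^2 + 972x + 5450.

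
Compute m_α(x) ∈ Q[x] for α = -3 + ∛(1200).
m_α(x) = x^3 + 9x^2 + 27x - 1173

Set β = α + 3 = ∛(1200), so β^3 = 1200. Then (α + 3)^3 - 1200 = 0, i.e. α is a root of g(x) = (x + 3)^3 - 1200 = x^3 + 9x^2 + 27x - 1173. Since g(x) = h(x + 3) where h(x) = x^3 - 1200, and h is irreducible over Q (because 1200 is not a perfect cube, so h has no rational root, and a monic cubic with no rational root is irreducible), g is also irreducible (irreducibility is preserved under the substitution x → x + 3). Hence m_α(x) = x^3 + 9x^2 + 27x - 1173.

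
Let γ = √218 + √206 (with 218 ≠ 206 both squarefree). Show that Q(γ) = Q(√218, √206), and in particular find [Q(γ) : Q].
[Q(γ) : Q] = 4 (equivalently, Q(γ) = Q(√218, √206))

Obviously Q(γ) ⊆ Q(√218, √206), and [Q(√218, √206):Q] = 4 (since 218, 206 are distinct squarefree integers > 1 with 44908 not a perfect square). To show equality we compute the minimal polynomial of γ. From γ = √218 + √206: γ^2 = 218 + 2√(44908) + 206 = 424 + 2√(44908), so γ^2 - 424 = 2√(44908); squaring, (γ^2 - 424)^2 = 4·44908, i.e. γ^4 - 848γ^2 + 179776 - 179632 = 0, i.e. γ^4 - 848γ^2 + 144 = 0. So γ is a root of x^4 - 848x^2 + 144. This polynomial is irreducible over Q: it has no rational root (each ±√218 ± √206 is irrational), and any factorization into two quadratics over Q would force √(44908) ∈ Q (pairing opposite roots) or √218, √206 ∈ Q (other pairings), all impossible. Hence [Q(γ):Q] = 4 = [Q(√218, √206):Q], so Q(γ) = Q(√218, √206).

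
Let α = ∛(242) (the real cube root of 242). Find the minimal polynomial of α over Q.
m_α(x) = x^3 - 242

α satisfies α^3 = 242, so x^3 - 242 annihilates α. By the rational root test, a rational root p/q (in lowest terms) of x^3 - 242 would satisfy p^3 = 242 q^3, forcing q = 1 and p^3 = 242; but 242 is not a perfect cube, contradiction. A monic cubic over Q with no rational root is irreducible (any nontrivial factorization would include a linear factor). Hence x^3 - 242 is the minimal polynomial of α, and in particular [Q(α):Q] = 3.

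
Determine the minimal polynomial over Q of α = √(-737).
m_α(x) = x^2 + 737

α satisfies α^2 + 737 = 0, so x^2 + 737 annihilates α. Since d = -737 is squarefree and ≠ 1, it is not a perfect square in Q, so x^2 + 737 has no rational root and is therefore irreducible over Q (a degree-2 polynomial over a field is irreducible iff it has no root). Hence m_α(x) = x^2 + 737.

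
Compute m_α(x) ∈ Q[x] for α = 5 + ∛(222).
m_α(x) = x^3 - 15x^2 + 75x - 347

Set β = α - 5 = ∛(222), so β^3 = 222. Then (α - 5)^3 - 222 = 0, i.e. α is a root of g(x) = (x - 5)^3 - 222 = x^3 - 15x^2 + 75x - 347. Since g(x) = h(x - 5) where h(x) = x^3 - 222, and h is irreducible over Q (because 222 is not a perfect cube, so h has no rational root, and a monic cubic with no rational root is irreducible), g is also irreducible (irreducibility is preserved under the substitution x → x - 5). Hence m_α(x) = x^3 - 15x^2 + 75x - 347.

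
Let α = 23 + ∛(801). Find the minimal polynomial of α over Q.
m_α(x) = x^3 - 69x^2 + 1587x - 12968

Set β = α - 23 = ∛(801), so β^3 = 801. Then (α - 23)^3 - 801 = 0, i.e. α is a root of g(x) = (x - 23)^3 - 801 = x^3 - 69x^2 + 1587x - 12968. Since g(x) = h(x - 23) where h(x) = x^3 - 801, and h is irreducible over Q (because 801 is not a perfect cube, so h has no rational root, and a monic cubic with no rational root is irreducible), g is also irreducible (irreducibility is preserved under the substitution x → x - 23). Hence m_α(x) = x^3 - 69x^2 + 1587x - 12968.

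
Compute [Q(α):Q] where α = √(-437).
[Q(α):Q] = 2

[Q(α):Q] equals the degree of the minimal polynomial of α. Here α^2 = -437 and x^2 + 437 is irreducible (d = -437 is squarefree, ≠ 1, hence not a square), so deg(m_α) = 2. Thus [Q(α):Q] = 2.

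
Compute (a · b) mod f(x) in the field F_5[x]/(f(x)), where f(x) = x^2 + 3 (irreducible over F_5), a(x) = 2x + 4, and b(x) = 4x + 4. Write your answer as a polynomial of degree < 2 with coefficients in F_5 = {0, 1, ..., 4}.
a · b ≡ 4x + 2 (mod f(x))

Multiply in F_5[x]: a(x)·b(x) = (2x + 4)·(4x + 4) = 3x^2 + 4x + 1. This has degree ≥ 2, so divide by f(x) over F_5: 3x^2 + 4x + 1 = (3)·(x^2 + 3) + (4x + 2). Hence a·b ≡ 4x + 2 (mod f). (F_5[x]/(f) is a field with 5^2 = 25 elements since f is irreducible of degree 2.)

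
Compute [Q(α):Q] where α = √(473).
[Q(α):Q] = 2

[Q(α):Q] equals the degree of the minimal polynomial of α. Here α^2 = 473 and x^2 - 473 is irreducible (d = 473 is squarefree, ≠ 1, hence not a square), so deg(m_α) = 2. Thus [Q(α):Q] = 2.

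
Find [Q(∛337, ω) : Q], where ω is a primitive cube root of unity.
[Q(∛337, ω) : Q] = 6

[Q(∛337):Q] = 3 (min poly x^3 - 337, irreducible since 337 is not a perfect cube). [Q(ω):Q] = 2 (min poly x^2 + x + 1). Since Q(∛337) ⊂ R and ω ∉ R, we have ω ∉ Q(∛337), so x^2 + x + 1 remains irreducible over Q(∛337) and [Q(∛337, ω) : Q(∛337)] = 2. By the tower law, [Q(∛337, ω) : Q] = 3 · 2 = 6. (In fact Q(∛337, ω) is the splitting field of x^3 - 337 over Q.)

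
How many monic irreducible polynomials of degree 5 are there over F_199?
There are 62415920160 monic irreducible polynomials of degree 5 over F_199

Each element of F_{199^5} that lies in no proper subfield is a root of exactly one monic irreducible of degree 5 over F_199, and each such polynomial has 5 distinct roots in F_{199^5}. By Möbius inversion the count is N_199(5) = (1/5) Σ_{d|5} μ(5/d) · 199^d = (1/5)(μ(5)·199^1 + μ(1)·199^5) = 312079600800/5 = 62415920160.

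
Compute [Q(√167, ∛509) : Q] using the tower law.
[Q(√167, ∛509) : Q] = 6

Let L = Q(√167, ∛509). Since Q(√167) ⊂ L and [Q(√167):Q] = 2, the tower law gives 2 | [L:Q]. Likewise Q(∛509) ⊂ L with [Q(∛509):Q] = 3 (because 509 is not a perfect cube), so 3 | [L:Q]. As gcd(2,3) = 1, [L:Q] is divisible by 6. Conversely L is generated over Q by √167 and ∛509, so [L:Q] ≤ 2·3 = 6. Therefore [Q(√167, ∛509) : Q] = 6.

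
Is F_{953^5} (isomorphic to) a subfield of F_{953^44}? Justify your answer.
No: F_{953^5} is not a subfield of F_{953^44}

F_{p^m} embeds in F_{p^n} iff m | n. Here 5 ∤ 44 (since 44 = 8·5 + 4 with remainder 4 ≠ 0), so F_{953^5} is not a subfield of F_{953^44}. Equivalently: if it were, the tower law would give 5 = [F_{953^5}:F_953] dividing [F_{953^44}:F_953] = 44, contradiction.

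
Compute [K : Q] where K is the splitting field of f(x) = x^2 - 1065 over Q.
[K : Q] = 2

f(x) = x^2 - 1065 factors as (x - √1065)(x + √1065). The splitting field is K = Q(√1065). Since 1065 is squarefree and > 1, it is not a perfect square, so x^2 - 1065 is irreducible over Q and [Q(√1065) : Q] = 2. Hence [K : Q] = 2.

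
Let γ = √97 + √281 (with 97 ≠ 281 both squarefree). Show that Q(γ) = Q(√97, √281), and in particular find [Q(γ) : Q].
[Q(γ) : Q] = 4 (equivalently, Q(γ) = Q(√97, √281))

Obviously Q(γ) ⊆ Q(√97, √281), and [Q(√97, √281):Q] = 4 (since 97, 281 are distinct squarefree integers > 1 with 27257 not a perfect square). To show equality we compute the minimal polynomial of γ. From γ = √97 + √281: γ^2 = 97 + 2√(27257) + 281 = 378 + 2√(27257), so γ^2 - 378 = 2√(27257); squaring, (γ^2 - 378)^2 = 4·27257, i.e. γ^4 - 756γ^2 + 142884 - 109028 = 0, i.e. γ^4 - 756γ^2 + 33856 = 0. So γ is a root of x^4 - 756x^2 + 33856. This polynomial is irreducible over Q: it has no rational root (each ±√97 ± √281 is irrational), and any factorization into two quadratics over Q would force √(27257) ∈ Q (pairing opposite roots) or √97, √281 ∈ Q (other pairings), all impossible. Hence [Q(γ):Q] = 4 = [Q(√97, √281):Q], so Q(γ) = Q(√97, √281).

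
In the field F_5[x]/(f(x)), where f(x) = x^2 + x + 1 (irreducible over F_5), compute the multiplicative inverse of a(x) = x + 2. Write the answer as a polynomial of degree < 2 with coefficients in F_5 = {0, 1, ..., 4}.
a(x)^(-1) ≡ 3x + 2 (mod f(x))

Since f is irreducible over F_5, F_5[x]/(f) is a field and a(x) ≠ 0 has an inverse. Apply the extended Euclidean algorithm to f(x) and a(x) in F_5[x]: f(x) = (x + 4)·a(x) + (3). The last nonzero remainder is the constant 3 = gcd(f, a) in F_5. Back-substituting through the division chain expresses 3 = s(x)·a(x) + t(x)·f(x) with s(x) ≡ 4x + 1 (mod f), so (4x + 1)·a(x) ≡ 3 (mod f). Multiplying by 3^(-1) ≡ 2 in F_5 gives a(x)^(-1) ≡ 2·(4x + 1) ≡ 3x + 2 (mod f). Check: (x + 2)·(3x + 2) = 3x^2 + 3x + 4 ≡ 1 (mod x^2 + x + 1).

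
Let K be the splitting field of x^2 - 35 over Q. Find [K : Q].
[K : Q] = 2

f(x) = x^2 - 35 factors as (x - √35)(x + √35). The splitting field is K = Q(√35). Since 35 is squarefree and > 1, it is not a perfect square, so x^2 - 35 is irreducible over Q and [Q(√35) : Q] = 2. Hence [K : Q] = 2.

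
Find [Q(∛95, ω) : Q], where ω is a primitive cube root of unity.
[Q(∛95, ω) : Q] = 6

[Q(∛95):Q] = 3 (min poly x^3 - 95, irreducible since 95 is not a perfect cube). [Q(ω):Q] = 2 (min poly x^2 + x + 1). Since Q(∛95) ⊂ R and ω ∉ R, we have ω ∉ Q(∛95), so x^2 + x + 1 remains irreducible over Q(∛95) and [Q(∛95, ω) : Q(∛95)] = 2. By the tower law, [Q(∛95, ω) : Q] = 3 · 2 = 6. (In fact Q(∛95, ω) is the splitting field of x^3 - 95 over Q.)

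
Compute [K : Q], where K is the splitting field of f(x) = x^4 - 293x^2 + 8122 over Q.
[K : Q] = 4

Solving the quadratic in x^2: x^2 = (293 ± √(293^2 - 4·8122))/2 = (293 ± √53361)/2 = (293 ± 231)/2, giving x^2 = 262 or x^2 = 31. So f(x) = (x^2 - 262)(x^2 - 31) and the roots of f are ±√262, ±√31. Hence the splitting field is K = Q(√262, √31). Since 262 and 31 are distinct squarefree integers > 1, their product 8122 is not a perfect square, so √31 ∉ Q(√262). By the tower law [K:Q] = [Q(√262,√31):Q(√262)] · [Q(√262):Q] = 2 · 2 = 4.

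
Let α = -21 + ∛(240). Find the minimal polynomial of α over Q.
m_α(x) = x^3 + 63x^2 + 1323x + 9021

Set β = α + 21 = ∛(240), so β^3 = 240. Then (α + 21)^3 - 240 = 0, i.e. α is a root of g(x) = (x + 21)^3 - 240 = x^3 + 63x^2 + 1323x + 9021. Since g(x) = h(x + 21) where h(x) = x^3 - 240, and h is irreducible over Q (because 240 is not a perfect cube, so h has no rational root, and a monic cubic with no rational root is irreducible), g is also irreducible (irreducibility is preserved under the substitution x → x + 21). Hence m_α(x) = x^3 + 63x^2 + 1323x + 9021.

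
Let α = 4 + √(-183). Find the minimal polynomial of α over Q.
m_α(x) = x^2 - 8x + 199

From α - 4 = √(-183), squaring gives (α - 4)^2 = -183, i.e. α^2 - 8α + 16 = -183, so α^2 - 8α + 199 = 0. The discriminant of x^2 - 8x + 199 is (-8)^2 - 4·(199) = 64 - 796 = -732, and 4·(-183) is not a perfect square in Q since -183 is squarefree and ≠ 1. Hence x^2 - 8x + 199 is irreducible over Q and is the minimal polynomial of α.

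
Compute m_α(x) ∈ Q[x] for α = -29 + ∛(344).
m_α(x) = x^3 + 87x^2 + 2523x + 24045

Set β = α + 29 = ∛(344), so β^3 = 344. Then (α + 29)^3 - 344 = 0, i.e. α is a root of g(x) = (x + 29)^3 - 344 = x^3 + 87x^2 + 2523x + 24045. Since g(x) = h(x + 29) where h(x) = x^3 - 344, and h is irreducible over Q (because 344 is not a perfect cube, so h has no rational root, and a monic cubic with no rational root is irreducible), g is also irreducible (irreducibility is preserved under the substitution x → x + 29). Hence m_α(x) = x^3 + 87x^2 + 2523x + 24045.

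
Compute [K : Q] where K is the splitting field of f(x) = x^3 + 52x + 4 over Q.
[K : Q] = 6

By the rational root test, any rational root of the monic integer polynomial f(x) = x^3 + 52x + 4 must be an integer dividing the constant term 4, i.e. one of ±{1, 2, 4}. Evaluating: f(1) = 57, f(-1) = -49, f(2) = 116, f(-2) = -108, f(4) = 276, f(-4) = -268; none is 0, so f has no rational root and is therefore irreducible over Q (a cubic with no linear factor over a field is irreducible). For an irreducible cubic, the Galois group is A_3 or S_3 according as the discriminant disc(f) = -4a^3 - 27b^2 = -4·(52)^3 - 27·(4)^2 = -562864 is or is not a square in Q. Here disc(f) = -562864 is not a perfect square in Q, so the Galois group of f over Q is not contained in A_3 and must be all of S_3. The splitting field has degree |S_3| = 6 over Q, so [K : Q] = 6.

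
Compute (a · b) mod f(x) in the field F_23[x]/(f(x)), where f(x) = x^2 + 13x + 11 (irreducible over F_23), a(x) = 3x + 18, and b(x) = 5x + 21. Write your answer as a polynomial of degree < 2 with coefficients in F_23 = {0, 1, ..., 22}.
a · b ≡ 4x + 6 (mod f(x))

Multiply in F_23[x]: a(x)·b(x) = (3x + 18)·(5x + 21) = 15x^2 + 15x + 10. This has degree ≥ 2, so divide by f(x) over F_23: 15x^2 + 15x + 10 = (15)·(x^2 + 13x + 11) + (4x + 6). Hence a·b ≡ 4x + 6 (mod f). (F_23[x]/(f) is a field with 23^2 = 529 elements since f is irreducible of degree 2.)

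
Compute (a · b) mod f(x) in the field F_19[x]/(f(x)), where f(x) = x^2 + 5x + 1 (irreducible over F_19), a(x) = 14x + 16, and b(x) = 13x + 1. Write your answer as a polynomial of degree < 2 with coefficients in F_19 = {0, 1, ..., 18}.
a · b ≡ 15x + 5 (mod f(x))

Multiply in F_19[x]: a(x)·b(x) = (14x + 16)·(13x + 1) = 11x^2 + 13x + 16. This has degree ≥ 2, so divide by f(x) over F_19: 11x^2 + 13x + 16 = (11)·(x^2 + 5x + 1) + (15x + 5). Hence a·b ≡ 15x + 5 (mod f). (F_19[x]/(f) is a field with 19^2 = 361 elements since f is irreducible of degree 2.)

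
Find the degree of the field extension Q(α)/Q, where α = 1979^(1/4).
[Q(α):Q] = 4

α is a root of x^4 - 1979. By Eisenstein's criterion at the prime p = 1979 (which divides the constant term 1979 but p^2 = 3916441 does not, since 1979 is squarefree), x^4 - 1979 is irreducible over Q. Hence [Q(α):Q] = 4.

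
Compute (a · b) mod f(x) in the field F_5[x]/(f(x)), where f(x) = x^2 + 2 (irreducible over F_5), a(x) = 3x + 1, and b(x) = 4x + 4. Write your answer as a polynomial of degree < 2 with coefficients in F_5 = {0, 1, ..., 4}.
a · b ≡ x (mod f(x))

Multiply in F_5[x]: a(x)·b(x) = (3x + 1)·(4x + 4) = 2x^2 + x + 4. This has degree ≥ 2, so divide by f(x) over F_5: 2x^2 + x + 4 = (2)·(x^2 + 2) + (x). Hence a·b ≡ x (mod f). (F_5[x]/(f) is a field with 5^2 = 25 elements since f is irreducible of degree 2.)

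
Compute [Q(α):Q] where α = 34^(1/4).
[Q(α):Q] = 4

α is a root of x^4 - 34. By Eisenstein's criterion at the prime p = 2 (which divides the constant term 34 but p^2 = 4 does not, since 34 is squarefree), x^4 - 34 is irreducible over Q. Hence [Q(α):Q] = 4.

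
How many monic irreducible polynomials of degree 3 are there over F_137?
There are 857072 monic irreducible polynomials of degree 3 over F_137

Each element of F_{137^3} that lies in no proper subfield is a root of exactly one monic irreducible of degree 3 over F_137, and each such polynomial has 3 distinct roots in F_{137^3}. By Möbius inversion the count is N_137(3) = (1/3) Σ_{d|3} μ(3/d) · 137^d = (1/3)(μ(3)·137^1 + μ(1)·137^3) = 2571216/3 = 857072.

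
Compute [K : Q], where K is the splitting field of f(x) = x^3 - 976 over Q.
[K : Q] = 6

The roots of x^3 - 976 are ∛976, ω∛976, ω^2∛976 where ω = e^(2πi/3) is a primitive cube root of unity, so K = Q(∛976, ω). Now [Q(∛976):Q] = 3 (since 976 is not a perfect cube, x^3 - 976 is irreducible) and [Q(ω):Q] = 2. Both 2 and 3 divide [K:Q], and [K:Q] ≤ 3·2 = 6, so [K:Q] = 6. (Equivalently: Q(∛976) ⊂ R but ω ∉ R, so [K : Q(∛976)] = 2.)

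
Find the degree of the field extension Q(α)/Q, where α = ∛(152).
[Q(α):Q] = 3

The minimal polynomial of α is x^3 - 152, irreducible over Q since 152 is not a perfect cube (so x^3 - 152 has no rational root). Hence [Q(α):Q] = deg(m_α) = 3.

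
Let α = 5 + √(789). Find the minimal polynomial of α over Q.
m_α(x) = x^2 - 10x - 764

From α - 5 = √(789), squaring gives (α - 5)^2 = 789, i.e. α^2 - 10α + 25 = 789, so α^2 - 10α - 764 = 0. The discriminant of x^2 - 10x - 764 is (-10)^2 - 4·(-764) = 100 + 3056 = 3156, and 4·(789) is not a perfect square in Q since 789 is squarefree and ≠ 1. Hence x^2 - 10x - 764 is irreducible over Q and is the minimal polynomial of α.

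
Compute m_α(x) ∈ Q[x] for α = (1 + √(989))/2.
m_α(x) = x^2 - x - 247

From 2α - 1 = √(989), squaring gives (2α - 1)^2 = 989, i.e. 4α^2 - 4α + 1 = 989, so α^2 - α + (1 - 989)/4 = 0. Since 989 ≡ 1 (mod 4), (1 - 989)/4 = -247 ∈ Z. The polynomial x^2 - x - 247 has discriminant 1 - 4·(-247) = 989, which is not a perfect square in Q (d = 989 is squarefree and ≠ 1), so x^2 - x - 247 is irreducible over Q. It is the minimal polynomial of α.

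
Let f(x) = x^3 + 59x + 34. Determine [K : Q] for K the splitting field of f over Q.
[K : Q] = 6

By the rational root test, any rational root of the monic integer polynomial f(x) = x^3 + 59x + 34 must be an integer dividing the constant term 34, i.e. one of ±{1, 2, 17, 34}. Evaluating: f(1) = 94, f(-1) = -26, f(2) = 160, f(-2) = -92, f(17) = 5950, f(-17) = -5882, f(34) = 41344, f(-34) = -41276; none is 0, so f has no rational root and is therefore irreducible over Q (a cubic with no linear factor over a field is irreducible). For an irreducible cubic, the Galois group is A_3 or S_3 according as the discriminant disc(f) = -4a^3 - 27b^2 = -4·(59)^3 - 27·(34)^2 = -852728 is or is not a square in Q. Here disc(f) = -852728 is not a perfect square in Q, so the Galois group of f over Q is not contained in A_3 and must be all of S_3. The splitting field has degree |S_3| = 6 over Q, so [K : Q] = 6.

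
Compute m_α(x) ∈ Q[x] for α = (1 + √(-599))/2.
m_α(x) = x^2 - x + 150

From 2α - 1 = √(-599), squaring gives (2α - 1)^2 = -599, i.e. 4α^2 - 4α + 1 = -599, so α^2 - α + (1 + 599)/4 = 0. Since -599 ≡ 1 (mod 4), (1 + 599)/4 = 150 ∈ Z. The polynomial x^2 - x + 150 has discriminant 1 - 4·(150) = -599, which is not a perfect square in Q (d = -599 is squarefree and ≠ 1), so x^2 - x + 150 is irreducible over Q. It is the minimal polynomial of α.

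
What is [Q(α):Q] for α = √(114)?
[Q(α):Q] = 2

[Q(α):Q] equals the degree of the minimal polynomial of α. Here α^2 = 114 and x^2 - 114 is irreducible (d = 114 is squarefree, ≠ 1, hence not a square), so deg(m_α) = 2. Thus [Q(α):Q] = 2.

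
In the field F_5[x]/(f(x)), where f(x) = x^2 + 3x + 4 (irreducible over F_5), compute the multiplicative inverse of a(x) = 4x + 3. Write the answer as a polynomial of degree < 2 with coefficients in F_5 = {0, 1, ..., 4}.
a(x)^(-1) ≡ 3x + 3 (mod f(x))

Since f is irreducible over F_5, F_5[x]/(f) is a field and a(x) ≠ 0 has an inverse. Apply the extended Euclidean algorithm to f(x) and a(x) in F_5[x]: f(x) = (4x + 4)·a(x) + (2). The last nonzero remainder is the constant 2 = gcd(f, a) in F_5. Back-substituting through the division chain expresses 2 = s(x)·a(x) + t(x)·f(x) with s(x) ≡ x + 1 (mod f), so (x + 1)·a(x) ≡ 2 (mod f). Multiplying by 2^(-1) ≡ 3 in F_5 gives a(x)^(-1) ≡ 3·(x + 1) ≡ 3x + 3 (mod f). Check: (4x + 3)·(3x + 3) = 2x^2 + x + 4 ≡ 1 (mod x^2 + 3x + 4).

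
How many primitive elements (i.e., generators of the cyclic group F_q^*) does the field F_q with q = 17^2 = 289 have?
There are φ(288) = 96 primitive elements

F_q^* is cyclic of order q - 1 = 288. A cyclic group of order m has exactly φ(m) generators. Here m = 288 = 2^5 · 3^2, so the number of primitive elements is φ(288) = 96.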